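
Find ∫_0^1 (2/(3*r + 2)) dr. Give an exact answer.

An antiderivative is F(r) = 2*log(3*r + 2)/3.
Then F(1) - F(0) = (2*log(5)/3) - (2*log(2)/3) = -2*log(2)/3 + 2*log(5)/3.

-2*log(2)/3 + 2*log(5)/3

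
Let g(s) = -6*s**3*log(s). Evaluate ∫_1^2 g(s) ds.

Integrate by parts once (u = ln s, dv = -6*s**3 ds).
An antiderivative is F(s) = -3*s**4*(4*log(s) - 1)/8.
Then F(2) - F(1) = (6 - 24*log(2)) - (3/8) = 45/8 - 24*log(2).

45/8 - 24*log(2)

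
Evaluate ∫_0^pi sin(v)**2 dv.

Use the identity sin^2(v) = (1 - cos(2*v))/2.
An antiderivative is F(v) = v/2 - sin(2*v)/4.
Then F(pi) - F(0) = (pi/2) - (0) = pi/2.

pi/2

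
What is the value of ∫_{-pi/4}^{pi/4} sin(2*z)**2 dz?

pi/4

Use the identity sin^2(2*z) = (1 - cos(4*z))/2.
An antiderivative is F(z) = z/2 - sin(4*z)/8.
Then F(pi/4) - F(-pi/4) = (pi/8) - (-pi/8) = pi/4.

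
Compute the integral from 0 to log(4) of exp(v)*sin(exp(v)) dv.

Let u = exp(v), so du = exp(v) dv. When v = 0, u = 1; when v = log(4), u = 4.
The integral becomes ∫ sin(u) du from 1 to 4, with antiderivative -cos(u).
Back in v: F(v) = -cos(exp(v)).
Then F(log(4)) - F(0) = (-cos(4)) - (-cos(1)) = cos(1) - cos(4).

cos(1) - cos(4)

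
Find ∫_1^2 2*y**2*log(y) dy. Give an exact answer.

-14/9 + 16*log(2)/3

Integrate by parts once (u = ln y, dv = 2*y**2 dy).
An antiderivative is F(y) = 2*y**3*(3*log(y) - 1)/9.
Then F(2) - F(1) = (-16/9 + 16*log(2)/3) - (-2/9) = -14/9 + 16*log(2)/3.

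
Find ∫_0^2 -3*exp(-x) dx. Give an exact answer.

An antiderivative is F(x) = 3*exp(-x).
Then F(2) - F(0) = (3*exp(-2)) - (3) = -3 + 3*exp(-2).

-3 + 3*exp(-2)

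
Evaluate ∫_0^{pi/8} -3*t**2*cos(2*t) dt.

3*sqrt(2)*(-8*pi - pi**2 + 32)/256

Integrate by parts twice (u = t^2, dv = -3*cos(2*t) dt).
An antiderivative is F(t) = -3*t**2*sin(2*t)/2 - 3*t*cos(2*t)/2 + 3*sin(2*t)/4.
Then F(pi/8) - F(0) = (3*sqrt(2)*(-8*pi - pi**2 + 32)/256) - (0) = 3*sqrt(2)*(-8*pi - pi**2 + 32)/256.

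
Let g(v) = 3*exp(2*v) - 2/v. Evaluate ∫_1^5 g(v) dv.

-3*exp(2)/2 - log(25) + 3*exp(10)/2

An antiderivative is F(v) = 3*exp(2*v)/2 - 2*log(v).
Then F(5) - F(1) = (-log(25) + 3*exp(10)/2) - (3*exp(2)/2) = -3*exp(2)/2 - log(25) + 3*exp(10)/2.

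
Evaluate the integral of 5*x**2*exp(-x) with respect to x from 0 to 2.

10 - 50*exp(-2)

Integrate by parts twice (u = x^2, dv = 5*exp(-x) dx).
An antiderivative is F(x) = (-5*x**2 - 10*x - 10)*exp(-x).
Then F(2) - F(0) = (-50*exp(-2)) - (-10) = 10 - 50*exp(-2).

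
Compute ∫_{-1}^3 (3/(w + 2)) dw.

An antiderivative is F(w) = 3*log(w + 2).
Then F(3) - F(-1) = (3*log(5)) - (0) = 3*log(5).

3*log(5)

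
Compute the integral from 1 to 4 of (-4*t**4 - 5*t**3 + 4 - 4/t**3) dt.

-45081/40

By the power rule, an antiderivative is F(t) = -4*t**5/5 - 5*t**4/4 + 4*t + 2/t**2.
Then F(4) - F(1) = (-44923/40) - (79/20) = -45081/40.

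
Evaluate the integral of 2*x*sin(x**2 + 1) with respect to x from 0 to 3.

cos(1) - cos(10)

Let u = x**2 + 1, so du = 2*x dx. When x = 0, u = 1; when x = 3, u = 10.
The integral becomes ∫ sin(u) du from 1 to 10, with antiderivative -cos(u).
Back in x: F(x) = -cos(x**2 + 1).
Then F(3) - F(0) = (-cos(10)) - (-cos(1)) = cos(1) - cos(10).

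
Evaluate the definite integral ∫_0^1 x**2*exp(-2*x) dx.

Integrate by parts twice (u = x^2, dv = exp(-2*x) dx).
An antiderivative is F(x) = (-2*x**2 - 2*x - 1)*exp(-2*x)/4.
Then F(1) - F(0) = (-5*exp(-2)/4) - (-1/4) = (-5 + exp(2))*exp(-2)/4.

(-5 + exp(2))*exp(-2)/4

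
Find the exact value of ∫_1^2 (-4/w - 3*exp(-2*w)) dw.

-4*log(2) - 3*exp(-2)/2 + 3*exp(-4)/2

An antiderivative is F(w) = -4*log(w) + 3*exp(-2*w)/2.
Then F(2) - F(1) = (-4*log(2) + 3*exp(-4)/2) - (3*exp(-2)/2) = -4*log(2) - 3*exp(-2)/2 + 3*exp(-4)/2.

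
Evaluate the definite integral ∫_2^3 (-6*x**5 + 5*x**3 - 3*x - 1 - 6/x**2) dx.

By the power rule, an antiderivative is F(x) = -x**6 + 5*x**4/4 - 3*x**2/2 - x + 6/x.
Then F(3) - F(2) = (-2569/4) - (-49) = -2373/4.

-2373/4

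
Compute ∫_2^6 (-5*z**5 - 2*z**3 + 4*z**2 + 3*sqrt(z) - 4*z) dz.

By the power rule, an antiderivative is F(z) = -5*z**6/6 - z**4/2 + 2*z**(3/2) + 4*z**3/3 - 2*z**2.
Then F(6) - F(2) = (-39312 + 12*sqrt(6)) - (-176/3 + 4*sqrt(2)) = -117760/3 - 4*sqrt(2) + 12*sqrt(6).

-117760/3 - 4*sqrt(2) + 12*sqrt(6)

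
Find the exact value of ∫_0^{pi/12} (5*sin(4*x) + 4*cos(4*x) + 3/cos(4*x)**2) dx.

An antiderivative is F(x) = sin(4*x) - 5*cos(4*x)/4 + 3*tan(4*x)/4.
Then F(pi/12) - F(0) = (-5/8 + 5*sqrt(3)/4) - (-5/4) = 5/8 + 5*sqrt(3)/4.

5/8 + 5*sqrt(3)/4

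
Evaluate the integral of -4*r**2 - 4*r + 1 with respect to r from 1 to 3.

-146/3

By the power rule, an antiderivative is F(r) = -4*r**3/3 - 2*r**2 + r.
Then F(3) - F(1) = (-51) - (-7/3) = -146/3.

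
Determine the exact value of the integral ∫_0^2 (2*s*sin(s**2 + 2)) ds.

-cos(6) + cos(2)

Let u = s**2 + 2, so du = 2*s ds. When s = 0, u = 2; when s = 2, u = 6.
The integral becomes ∫ sin(u) du from 2 to 6, with antiderivative -cos(u).
Back in s: F(s) = -cos(s**2 + 2).
Then F(2) - F(0) = (-cos(6)) - (-cos(2)) = -cos(6) + cos(2).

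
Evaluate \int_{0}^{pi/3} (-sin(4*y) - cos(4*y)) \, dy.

An antiderivative is F(y) = -sin(4*y)/4 + cos(4*y)/4.
Then F(pi/3) - F(0) = (-1/8 + sqrt(3)/8) - (1/4) = -3/8 + sqrt(3)/8.

-3/8 + sqrt(3)/8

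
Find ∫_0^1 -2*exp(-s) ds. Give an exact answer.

-2 + 2*exp(-1)

An antiderivative is F(s) = 2*exp(-s).
Then F(1) - F(0) = (2*exp(-1)) - (2) = -2 + 2*exp(-1).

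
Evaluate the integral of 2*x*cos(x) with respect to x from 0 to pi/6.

-2 + pi/6 + sqrt(3)

Integrate by parts once (u = x, dv = 2*cos(x) dx).
An antiderivative is F(x) = 2*x*sin(x) + 2*cos(x).
Then F(pi/6) - F(0) = (pi/6 + sqrt(3)) - (2) = -2 + pi/6 + sqrt(3).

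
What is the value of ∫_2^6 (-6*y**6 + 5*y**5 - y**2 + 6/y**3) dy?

By the power rule, an antiderivative is F(y) = -6*y**7/7 + 5*y**6/6 - y**3/3 - 3/y**2.
Then F(6) - F(2) = (-16895527/84) - (-5023/84) = -1407542/7.

-1407542/7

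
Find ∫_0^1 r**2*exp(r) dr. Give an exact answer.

-2 + E

Integrate by parts twice (u = r^2, dv = exp(r) dr).
An antiderivative is F(r) = (r**2 - 2*r + 2)*exp(r).
Then F(1) - F(0) = (E) - (2) = -2 + E.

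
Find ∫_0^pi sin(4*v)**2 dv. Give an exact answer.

pi/2

Use the identity sin^2(4*v) = (1 - cos(8*v))/2.
An antiderivative is F(v) = v/2 - sin(8*v)/16.
Then F(pi) - F(0) = (pi/2) - (0) = pi/2.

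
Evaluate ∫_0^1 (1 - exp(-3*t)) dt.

An antiderivative is F(t) = t + exp(-3*t)/3.
Then F(1) - F(0) = (exp(-3)/3 + 1) - (1/3) = exp(-3)/3 + 2/3.

exp(-3)/3 + 2/3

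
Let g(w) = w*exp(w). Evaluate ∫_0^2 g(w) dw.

Integrate by parts once (u = w, dv = exp(w) dw).
An antiderivative is F(w) = (w - 1)*exp(w).
Then F(2) - F(0) = (exp(2)) - (-1) = 1 + exp(2).

1 + exp(2)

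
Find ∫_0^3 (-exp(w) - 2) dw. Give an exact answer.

An antiderivative is F(w) = -2*w - exp(w).
Then F(3) - F(0) = (-exp(3) - 6) - (-1) = -exp(3) - 5.

-exp(3) - 5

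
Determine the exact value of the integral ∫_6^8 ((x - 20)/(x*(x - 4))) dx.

-5*log(3) + 6*log(2)

Factor the denominator: x**2 - 4*x = x(x - 4).
Partial fractions: (x - 20)/(x*(x - 4)) = 5/x - 4/(x - 4).
An antiderivative is F(x) = 5*log(x) - 4*log(x - 4).
Then F(8) - F(6) = (7*log(2)) - (log(2) + 5*log(3)) = -5*log(3) + 6*log(2).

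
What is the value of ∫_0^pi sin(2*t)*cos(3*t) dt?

Use the identity sin(2*t)cos(3*t) = [sin(5*t) + sin(-t)]/2.
An antiderivative is F(t) = cos(t)/2 - cos(5*t)/10.
Then F(pi) - F(0) = (-2/5) - (2/5) = -4/5.

-4/5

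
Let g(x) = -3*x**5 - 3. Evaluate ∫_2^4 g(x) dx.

-2022

By the power rule, an antiderivative is F(x) = -x**6/2 - 3*x.
Then F(4) - F(2) = (-2060) - (-38) = -2022.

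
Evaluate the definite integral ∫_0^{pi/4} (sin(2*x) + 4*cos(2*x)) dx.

5/2

An antiderivative is F(x) = 2*sin(2*x) - cos(2*x)/2.
Then F(pi/4) - F(0) = (2) - (-1/2) = 5/2.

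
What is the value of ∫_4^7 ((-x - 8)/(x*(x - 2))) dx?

-5*log(5) - 3*log(2) + 4*log(7)

Factor the denominator: x**2 - 2*x = x(x - 2).
Partial fractions: (-x - 8)/(x*(x - 2)) = 4/x - 5/(x - 2).
An antiderivative is F(x) = 4*log(x) - 5*log(x - 2).
Then F(7) - F(4) = (-5*log(5) + 4*log(7)) - (log(8)) = -5*log(5) - 3*log(2) + 4*log(7).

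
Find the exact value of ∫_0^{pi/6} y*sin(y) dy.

-sqrt(3)*pi/12 + 1/2

Integrate by parts once (u = y, dv = sin(y) dy).
An antiderivative is F(y) = -y*cos(y) + sin(y).
Then F(pi/6) - F(0) = (-sqrt(3)*pi/12 + 1/2) - (0) = -sqrt(3)*pi/12 + 1/2.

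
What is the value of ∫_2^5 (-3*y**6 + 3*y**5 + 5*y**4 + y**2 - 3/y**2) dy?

-788049/35

By the power rule, an antiderivative is F(y) = -3*y**7/7 + y**6/2 + y**5 + y**3/3 + 3/y.
Then F(5) - F(2) = (-4725499/210) - (559/42) = -788049/35.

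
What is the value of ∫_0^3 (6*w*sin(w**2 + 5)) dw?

Let u = w**2 + 5, so du = 2*w dw. When w = 0, u = 5; when w = 3, u = 14.
The integral becomes 3·∫ sin(u) du from 5 to 14, with antiderivative -3*cos(u).
Back in w: F(w) = -3*cos(w**2 + 5).
Then F(3) - F(0) = (-3*cos(14)) - (-3*cos(5)) = -3*cos(14) + 3*cos(5).

-3*cos(14) + 3*cos(5)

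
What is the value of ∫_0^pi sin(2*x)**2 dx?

Use the identity sin^2(2*x) = (1 - cos(4*x))/2.
An antiderivative is F(x) = x/2 - sin(4*x)/8.
Then F(pi) - F(0) = (pi/2) - (0) = pi/2.

pi/2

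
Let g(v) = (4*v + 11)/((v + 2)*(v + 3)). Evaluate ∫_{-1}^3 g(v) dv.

Factor the denominator: v**2 + 5*v + 6 = (v + 3)(v + 2).
Partial fractions: (4*v + 11)/((v + 2)*(v + 3)) = 1/(v + 3) + 3/(v + 2).
An antiderivative is F(v) = 3*log(v + 2) + log(v + 3).
Then F(3) - F(-1) = (log(2) + log(3) + 3*log(5)) - (log(2)) = log(3) + 3*log(5).

log(3) + 3*log(5)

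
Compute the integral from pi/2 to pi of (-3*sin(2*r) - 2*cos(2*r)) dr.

3

An antiderivative is F(r) = -sin(2*r) + 3*cos(2*r)/2.
Then F(pi) - F(pi/2) = (3/2) - (-3/2) = 3.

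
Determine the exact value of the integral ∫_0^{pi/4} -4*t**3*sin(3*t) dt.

sqrt(2)*(-36*pi**2 - 9*pi**3 + 128 + 96*pi)/864

Integrate by parts 3 times (u = t^3, dv = -4*sin(3*t) dt).
An antiderivative is F(t) = 4*t**3*cos(3*t)/3 - 4*t**2*sin(3*t)/3 - 8*t*cos(3*t)/9 + 8*sin(3*t)/27.
Then F(pi/4) - F(0) = (sqrt(2)*(-36*pi**2 - 9*pi**3 + 128 + 96*pi)/864) - (0) = sqrt(2)*(-36*pi**2 - 9*pi**3 + 128 + 96*pi)/864.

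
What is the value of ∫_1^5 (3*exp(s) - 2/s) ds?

An antiderivative is F(s) = 3*exp(s) - 2*log(s).
Then F(5) - F(1) = (-log(25) + 3*exp(5)) - (3*exp(1)) = -3*exp(1) - log(25) + 3*exp(5).

-3*exp(1) - log(25) + 3*exp(5)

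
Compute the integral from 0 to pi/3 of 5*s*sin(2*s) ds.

5*sqrt(3)/8 + 5*pi/12

Integrate by parts once (u = s, dv = 5*sin(2*s) ds).
An antiderivative is F(s) = -5*s*cos(2*s)/2 + 5*sin(2*s)/4.
Then F(pi/3) - F(0) = (5*sqrt(3)/8 + 5*pi/12) - (0) = 5*sqrt(3)/8 + 5*pi/12.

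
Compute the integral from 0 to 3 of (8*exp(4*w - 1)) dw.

-(2 - 2*exp(12))*exp(-1)

Let u = 4*w - 1, so du = 4 dw. When w = 0, u = -1; when w = 3, u = 11.
The integral becomes 2·∫ exp(u) du from -1 to 11, with antiderivative 2*exp(u).
Back in w: F(w) = 2*exp(4*w - 1).
Then F(3) - F(0) = (2*exp(11)) - (2*exp(-1)) = -(2 - 2*exp(12))*exp(-1).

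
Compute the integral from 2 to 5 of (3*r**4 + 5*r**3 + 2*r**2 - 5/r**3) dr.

107781/40

By the power rule, an antiderivative is F(r) = 3*r**5/5 + 5*r**4/4 + 2*r**3/3 + 5/(2*r**2).
Then F(5) - F(2) = (164381/60) - (5419/120) = 107781/40.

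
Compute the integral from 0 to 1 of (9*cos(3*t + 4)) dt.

Let u = 3*t + 4, so du = 3 dt. When t = 0, u = 4; when t = 1, u = 7.
The integral becomes 3·∫ cos(u) du from 4 to 7, with antiderivative 3*sin(u).
Back in t: F(t) = 3*sin(3*t + 4).
Then F(1) - F(0) = (3*sin(7)) - (3*sin(4)) = 3*sin(7) - 3*sin(4).

3*sin(7) - 3*sin(4)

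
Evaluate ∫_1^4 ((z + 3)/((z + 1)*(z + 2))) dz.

Factor the denominator: z**2 + 3*z + 2 = (z + 2)(z + 1).
Partial fractions: (z + 3)/((z + 1)*(z + 2)) = -1/(z + 2) + 2/(z + 1).
An antiderivative is F(z) = 2*log(z + 1) - log(z + 2).
Then F(4) - F(1) = (log(25/6)) - (log(4/3)) = log(25/8).

log(25/8)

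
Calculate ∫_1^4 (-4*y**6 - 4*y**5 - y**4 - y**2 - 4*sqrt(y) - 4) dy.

By the power rule, an antiderivative is F(y) = -4*y**7/7 - 2*y**6/3 - y**5/5 - 8*y**(3/2)/3 - y**3/3 - 4*y.
Then F(4) - F(1) = (-1297424/105) - (-886/105) = -1296538/105.

-1296538/105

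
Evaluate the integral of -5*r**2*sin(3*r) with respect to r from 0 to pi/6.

Integrate by parts twice (u = r^2, dv = -5*sin(3*r) dr).
An antiderivative is F(r) = 5*r**2*cos(3*r)/3 - 10*r*sin(3*r)/9 - 10*cos(3*r)/27.
Then F(pi/6) - F(0) = (-5*pi/27) - (-10/27) = 10/27 - 5*pi/27.

10/27 - 5*pi/27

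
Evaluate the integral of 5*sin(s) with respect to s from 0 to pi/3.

5/2

An antiderivative is F(s) = -5*cos(s).
Then F(pi/3) - F(0) = (-5/2) - (-5) = 5/2.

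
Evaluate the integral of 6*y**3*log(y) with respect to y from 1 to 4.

Integrate by parts once (u = ln y, dv = 6*y**3 dy).
An antiderivative is F(y) = 3*y**4*(4*log(y) - 1)/8.
Then F(4) - F(1) = (-96 + 768*log(2)) - (-3/8) = -765/8 + 768*log(2).

-765/8 + 768*log(2)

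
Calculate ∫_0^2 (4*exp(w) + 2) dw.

An antiderivative is F(w) = 2*w + 4*exp(w).
Then F(2) - F(0) = (4 + 4*exp(2)) - (4) = 4*exp(2).

4*exp(2)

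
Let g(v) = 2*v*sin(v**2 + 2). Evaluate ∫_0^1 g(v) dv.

Let u = v**2 + 2, so du = 2*v dv. When v = 0, u = 2; when v = 1, u = 3.
The integral becomes ∫ sin(u) du from 2 to 3, with antiderivative -cos(u).
Back in v: F(v) = -cos(v**2 + 2).
Then F(1) - F(0) = (-cos(3)) - (-cos(2)) = cos(2) - cos(3).

cos(2) - cos(3)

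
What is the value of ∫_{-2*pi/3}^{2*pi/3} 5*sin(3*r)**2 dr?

Use the identity sin^2(3*r) = (1 - cos(6*r))/2.
An antiderivative is F(r) = 5*r/2 - 5*sin(6*r)/12.
Then F(2*pi/3) - F(-2*pi/3) = (5*pi/3) - (-5*pi/3) = 10*pi/3.

10*pi/3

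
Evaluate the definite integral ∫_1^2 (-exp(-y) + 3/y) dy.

An antiderivative is F(y) = 3*log(y) + exp(-y).
Then F(2) - F(1) = (exp(-2) + 3*log(2)) - (exp(-1)) = -exp(-1) + exp(-2) + 3*log(2).

-exp(-1) + exp(-2) + 3*log(2)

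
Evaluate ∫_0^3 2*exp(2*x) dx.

-1 + exp(6)

Let u = 2*x, so du = 2 dx. When x = 0, u = 0; when x = 3, u = 6.
The integral becomes ∫ exp(u) du from 0 to 6, with antiderivative exp(u).
Back in x: F(x) = exp(2*x).
Then F(3) - F(0) = (exp(6)) - (1) = -1 + exp(6).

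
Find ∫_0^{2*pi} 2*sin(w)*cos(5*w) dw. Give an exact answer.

Use the identity sin(w)cos(5*w) = [sin(6*w) + sin(-4*w)]/2.
An antiderivative is F(w) = cos(4*w)/4 - cos(6*w)/6.
Then F(2*pi) - F(0) = (1/12) - (1/12) = 0.

0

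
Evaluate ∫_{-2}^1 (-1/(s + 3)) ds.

An antiderivative is F(s) = -log(s + 3).
Then F(1) - F(-2) = (-log(4)) - (0) = -log(4).

-log(4)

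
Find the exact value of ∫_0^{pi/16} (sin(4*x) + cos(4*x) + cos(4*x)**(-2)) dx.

An antiderivative is F(x) = sin(4*x)/4 - cos(4*x)/4 + tan(4*x)/4.
Then F(pi/16) - F(0) = (1/4) - (-1/4) = 1/2.

1/2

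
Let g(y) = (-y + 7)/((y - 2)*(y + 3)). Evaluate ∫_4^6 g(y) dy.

log(98/81)

Factor the denominator: y**2 + y - 6 = (y + 3)(y - 2).
Partial fractions: (-y + 7)/((y - 2)*(y + 3)) = -2/(y + 3) + 1/(y - 2).
An antiderivative is F(y) = log(y - 2) - 2*log(y + 3).
Then F(6) - F(4) = (log(4/81)) - (log(2/49)) = log(98/81).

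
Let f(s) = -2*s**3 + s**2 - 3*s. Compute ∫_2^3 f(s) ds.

-101/3

By the power rule, an antiderivative is F(s) = -s**4/2 + s**3/3 - 3*s**2/2.
Then F(3) - F(2) = (-45) - (-34/3) = -101/3.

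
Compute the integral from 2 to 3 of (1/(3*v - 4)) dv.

An antiderivative is F(v) = log(3*v - 4)/3.
Then F(3) - F(2) = (log(5)/3) - (log(2)/3) = -log(2)/3 + log(5)/3.

-log(2)/3 + log(5)/3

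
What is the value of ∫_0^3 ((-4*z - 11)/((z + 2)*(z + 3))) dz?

Factor the denominator: z**2 + 5*z + 6 = (z + 3)(z + 2).
Partial fractions: (-4*z - 11)/((z + 2)*(z + 3)) = -1/(z + 3) - 3/(z + 2).
An antiderivative is F(z) = -3*log(z + 2) - log(z + 3).
Then F(3) - F(0) = (-3*log(5) - log(3) - log(2)) - (-log(24)) = -3*log(5) + 2*log(2).

-3*log(5) + 2*log(2)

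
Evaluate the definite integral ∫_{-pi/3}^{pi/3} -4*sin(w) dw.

0

An antiderivative is F(w) = 4*cos(w).
Then F(pi/3) - F(-pi/3) = (2) - (2) = 0.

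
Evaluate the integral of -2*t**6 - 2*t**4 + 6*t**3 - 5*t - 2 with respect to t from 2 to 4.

By the power rule, an antiderivative is F(t) = -2*t**7/7 - 2*t**5/5 + 3*t**4/2 - 5*t**2/2 - 2*t.
Then F(4) - F(2) = (-166416/35) - (-1378/35) = -165038/35.

-165038/35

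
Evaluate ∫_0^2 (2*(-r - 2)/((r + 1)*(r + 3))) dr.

Factor the denominator: r**2 + 4*r + 3 = (r + 3)(r + 1).
Partial fractions: 2*(-r - 2)/((r + 1)*(r + 3)) = -1/(r + 3) - 1/(r + 1).
An antiderivative is F(r) = -log(r + 1) - log(r + 3).
Then F(2) - F(0) = (-log(15)) - (-log(3)) = -log(5).

-log(5)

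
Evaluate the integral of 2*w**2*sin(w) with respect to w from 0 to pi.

Integrate by parts twice (u = w^2, dv = 2*sin(w) dw).
An antiderivative is F(w) = -2*w**2*cos(w) + 4*w*sin(w) + 4*cos(w).
Then F(pi) - F(0) = (-4 + 2*pi**2) - (4) = -8 + 2*pi**2.

-8 + 2*pi**2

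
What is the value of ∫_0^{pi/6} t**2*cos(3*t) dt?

-2/27 + pi**2/108

Integrate by parts twice (u = t^2, dv = cos(3*t) dt).
An antiderivative is F(t) = t**2*sin(3*t)/3 + 2*t*cos(3*t)/9 - 2*sin(3*t)/27.
Then F(pi/6) - F(0) = (-2/27 + pi**2/108) - (0) = -2/27 + pi**2/108.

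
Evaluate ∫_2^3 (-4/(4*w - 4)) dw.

-log(2)

An antiderivative is F(w) = -log(4*w - 4).
Then F(3) - F(2) = (-log(8)) - (-log(4)) = -log(2).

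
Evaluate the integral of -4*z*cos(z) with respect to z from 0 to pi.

8

Integrate by parts once (u = z, dv = -4*cos(z) dz).
An antiderivative is F(z) = -4*z*sin(z) - 4*cos(z).
Then F(pi) - F(0) = (4) - (-4) = 8.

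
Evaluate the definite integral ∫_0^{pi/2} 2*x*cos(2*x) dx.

Integrate by parts once (u = x, dv = 2*cos(2*x) dx).
An antiderivative is F(x) = x*sin(2*x) + cos(2*x)/2.
Then F(pi/2) - F(0) = (-1/2) - (1/2) = -1.

-1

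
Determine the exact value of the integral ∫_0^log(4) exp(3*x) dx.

21

Let u = exp(x), so du = exp(x) dx. When x = 0, u = 1; when x = log(4), u = 4.
The integral becomes ∫ u**2 du from 1 to 4, with antiderivative u**3/3.
Back in x: F(x) = exp(3*x)/3.
Then F(log(4)) - F(0) = (64/3) - (1/3) = 21.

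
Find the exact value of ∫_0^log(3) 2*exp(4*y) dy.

Let u = exp(y), so du = exp(y) dy. When y = 0, u = 1; when y = log(3), u = 3.
The integral becomes 2·∫ u**3 du from 1 to 3, with antiderivative u**4/2.
Back in y: F(y) = exp(4*y)/2.
Then F(log(3)) - F(0) = (81/2) - (1/2) = 40.

40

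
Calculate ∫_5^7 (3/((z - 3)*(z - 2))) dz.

-3*log(5) + 3*log(2) + 3*log(3)

Factor the denominator: z**2 - 5*z + 6 = (z - 2)(z - 3).
Partial fractions: 3/((z - 3)*(z - 2)) = -3/(z - 2) + 3/(z - 3).
An antiderivative is F(z) = 3*log(z - 3) - 3*log(z - 2).
Then F(7) - F(5) = (-3*log(5) + 6*log(2)) - (log(8/27)) = -3*log(5) + 3*log(2) + 3*log(3).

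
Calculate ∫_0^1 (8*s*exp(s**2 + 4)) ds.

-4*(1 - exp(1))*exp(4)

Let u = s**2 + 4, so du = 2*s ds. When s = 0, u = 4; when s = 1, u = 5.
The integral becomes 4·∫ exp(u) du from 4 to 5, with antiderivative 4*exp(u).
Back in s: F(s) = 4*exp(s**2 + 4).
Then F(1) - F(0) = (4*exp(5)) - (4*exp(4)) = -4*(1 - exp(1))*exp(4).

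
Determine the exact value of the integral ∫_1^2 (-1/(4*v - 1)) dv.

-log(7)/4 + log(3)/4

An antiderivative is F(v) = -log(4*v - 1)/4.
Then F(2) - F(1) = (-log(7)/4) - (-log(3)/4) = -log(7)/4 + log(3)/4.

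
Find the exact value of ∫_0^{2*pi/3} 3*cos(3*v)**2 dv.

pi

Use the identity cos^2(3*v) = (1 + cos(6*v))/2.
An antiderivative is F(v) = 3*v/2 + sin(6*v)/4.
Then F(2*pi/3) - F(0) = (pi) - (0) = pi.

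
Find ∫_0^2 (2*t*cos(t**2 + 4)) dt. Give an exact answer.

-sin(4) + sin(8)

Let u = t**2 + 4, so du = 2*t dt. When t = 0, u = 4; when t = 2, u = 8.
The integral becomes ∫ cos(u) du from 4 to 8, with antiderivative sin(u).
Back in t: F(t) = sin(t**2 + 4).
Then F(2) - F(0) = (sin(8)) - (sin(4)) = -sin(4) + sin(8).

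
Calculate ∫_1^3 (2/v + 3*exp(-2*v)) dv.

An antiderivative is F(v) = 2*log(v) - 3*exp(-2*v)/2.
Then F(3) - F(1) = (-3*exp(-6)/2 + 2*log(3)) - (-3*exp(-2)/2) = -3*exp(-6)/2 + 3*exp(-2)/2 + 2*log(3).

-3*exp(-6)/2 + 3*exp(-2)/2 + 2*log(3)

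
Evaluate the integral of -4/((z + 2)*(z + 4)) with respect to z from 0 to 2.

Factor the denominator: z**2 + 6*z + 8 = (z + 4)(z + 2).
Partial fractions: -4/((z + 2)*(z + 4)) = 2/(z + 4) - 2/(z + 2).
An antiderivative is F(z) = -2*log(z + 2) + 2*log(z + 4).
Then F(2) - F(0) = (log(9/4)) - (log(4)) = log(9/16).

log(9/16)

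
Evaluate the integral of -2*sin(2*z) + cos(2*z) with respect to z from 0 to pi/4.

-1/2

An antiderivative is F(z) = sin(2*z)/2 + cos(2*z).
Then F(pi/4) - F(0) = (1/2) - (1) = -1/2.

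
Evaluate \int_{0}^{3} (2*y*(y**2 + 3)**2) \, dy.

Let u = y**2 + 3, so du = 2*y dy. When y = 0, u = 3; when y = 3, u = 12.
The integral becomes ∫ u**2 du from 3 to 12, with antiderivative u**3/3.
Back in y: F(y) = (y**2 + 3)**3/3.
Then F(3) - F(0) = (576) - (9) = 567.

567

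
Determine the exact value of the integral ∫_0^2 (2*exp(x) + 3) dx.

4 + 2*exp(2)

An antiderivative is F(x) = 3*x + 2*exp(x).
Then F(2) - F(0) = (6 + 2*exp(2)) - (2) = 4 + 2*exp(2).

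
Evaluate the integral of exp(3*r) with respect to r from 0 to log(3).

Let u = exp(r), so du = exp(r) dr. When r = 0, u = 1; when r = log(3), u = 3.
The integral becomes ∫ u**2 du from 1 to 3, with antiderivative u**3/3.
Back in r: F(r) = exp(3*r)/3.
Then F(log(3)) - F(0) = (9) - (1/3) = 26/3.

26/3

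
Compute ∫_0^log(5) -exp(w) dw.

An antiderivative is F(w) = -exp(w).
Then F(log(5)) - F(0) = (-5) - (-1) = -4.

-4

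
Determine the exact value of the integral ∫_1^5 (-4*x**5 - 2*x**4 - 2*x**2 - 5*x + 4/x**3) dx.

-885476/75

By the power rule, an antiderivative is F(x) = -2*x**6/3 - 2*x**5/5 - 2*x**3/3 - 5*x**2/2 - 2/x**2.
Then F(5) - F(1) = (-590629/50) - (-187/30) = -885476/75.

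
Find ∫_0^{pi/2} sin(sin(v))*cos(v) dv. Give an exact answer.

1 - cos(1)

Let u = sin(v), so du = cos(v) dv. When v = 0, u = 0; when v = pi/2, u = 1.
The integral becomes ∫ sin(u) du from 0 to 1, with antiderivative -cos(u).
Back in v: F(v) = -cos(sin(v)).
Then F(pi/2) - F(0) = (-cos(1)) - (-1) = 1 - cos(1).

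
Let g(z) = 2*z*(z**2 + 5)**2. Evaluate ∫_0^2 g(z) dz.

Let u = z**2 + 5, so du = 2*z dz. When z = 0, u = 5; when z = 2, u = 9.
The integral becomes ∫ u**2 du from 5 to 9, with antiderivative u**3/3.
Back in z: F(z) = (z**2 + 5)**3/3.
Then F(2) - F(0) = (243) - (125/3) = 604/3.

604/3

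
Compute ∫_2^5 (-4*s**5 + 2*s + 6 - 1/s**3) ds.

-2067021/200

By the power rule, an antiderivative is F(s) = -2*s**6/3 + s**2 + 6*s + 1/(2*s**2).
Then F(5) - F(2) = (-1554247/150) - (-637/24) = -2067021/200.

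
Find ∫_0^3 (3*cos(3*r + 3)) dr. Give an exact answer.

sin(12) - sin(3)

Let u = 3*r + 3, so du = 3 dr. When r = 0, u = 3; when r = 3, u = 12.
The integral becomes ∫ cos(u) du from 3 to 12, with antiderivative sin(u).
Back in r: F(r) = sin(3*r + 3).
Then F(3) - F(0) = (sin(12)) - (sin(3)) = sin(12) - sin(3).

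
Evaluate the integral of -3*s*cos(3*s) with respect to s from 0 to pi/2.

1/3 + pi/2

Integrate by parts once (u = s, dv = -3*cos(3*s) ds).
An antiderivative is F(s) = -s*sin(3*s) - cos(3*s)/3.
Then F(pi/2) - F(0) = (pi/2) - (-1/3) = 1/3 + pi/2.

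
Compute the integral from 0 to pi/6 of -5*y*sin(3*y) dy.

-5/9

Integrate by parts once (u = y, dv = -5*sin(3*y) dy).
An antiderivative is F(y) = 5*y*cos(3*y)/3 - 5*sin(3*y)/9.
Then F(pi/6) - F(0) = (-5/9) - (0) = -5/9.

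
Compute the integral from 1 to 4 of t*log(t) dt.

-15/4 + 16*log(2)

Integrate by parts once (u = ln t, dv = t dt).
An antiderivative is F(t) = t**2*(2*log(t) - 1)/4.
Then F(4) - F(1) = (-4 + 16*log(2)) - (-1/4) = -15/4 + 16*log(2).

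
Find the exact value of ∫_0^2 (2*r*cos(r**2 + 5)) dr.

sin(9) - sin(5)

Let u = r**2 + 5, so du = 2*r dr. When r = 0, u = 5; when r = 2, u = 9.
The integral becomes ∫ cos(u) du from 5 to 9, with antiderivative sin(u).
Back in r: F(r) = sin(r**2 + 5).
Then F(2) - F(0) = (sin(9)) - (sin(5)) = sin(9) - sin(5).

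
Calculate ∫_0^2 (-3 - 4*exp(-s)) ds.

-10 + 4*exp(-2)

An antiderivative is F(s) = -3*s + 4*exp(-s).
Then F(2) - F(0) = (-6 + 4*exp(-2)) - (4) = -10 + 4*exp(-2).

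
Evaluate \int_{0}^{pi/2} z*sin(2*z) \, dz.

pi/4

Integrate by parts once (u = z, dv = sin(2*z) dz).
An antiderivative is F(z) = -z*cos(2*z)/2 + sin(2*z)/4.
Then F(pi/2) - F(0) = (pi/4) - (0) = pi/4.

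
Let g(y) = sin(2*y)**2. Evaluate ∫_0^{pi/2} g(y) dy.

pi/4

Use the identity sin^2(2*y) = (1 - cos(4*y))/2.
An antiderivative is F(y) = y/2 - sin(4*y)/8.
Then F(pi/2) - F(0) = (pi/4) - (0) = pi/4.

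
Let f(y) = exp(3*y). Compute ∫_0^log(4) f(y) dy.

21

Let u = exp(y), so du = exp(y) dy. When y = 0, u = 1; when y = log(4), u = 4.
The integral becomes ∫ u**2 du from 1 to 4, with antiderivative u**3/3.
Back in y: F(y) = exp(3*y)/3.
Then F(log(4)) - F(0) = (64/3) - (1/3) = 21.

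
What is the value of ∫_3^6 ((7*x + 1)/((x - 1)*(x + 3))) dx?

-7*log(2) + 2*log(5) + 5*log(3)

Factor the denominator: x**2 + 2*x - 3 = (x + 3)(x - 1).
Partial fractions: (7*x + 1)/((x - 1)*(x + 3)) = 5/(x + 3) + 2/(x - 1).
An antiderivative is F(x) = 2*log(x - 1) + 5*log(x + 3).
Then F(6) - F(3) = (2*log(5) + 10*log(3)) - (7*log(2) + 5*log(3)) = -7*log(2) + 2*log(5) + 5*log(3).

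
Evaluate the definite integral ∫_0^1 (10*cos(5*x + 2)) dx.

Let u = 5*x + 2, so du = 5 dx. When x = 0, u = 2; when x = 1, u = 7.
The integral becomes 2·∫ cos(u) du from 2 to 7, with antiderivative 2*sin(u).
Back in x: F(x) = 2*sin(5*x + 2).
Then F(1) - F(0) = (2*sin(7)) - (2*sin(2)) = -2*sin(2) + 2*sin(7).

-2*sin(2) + 2*sin(7)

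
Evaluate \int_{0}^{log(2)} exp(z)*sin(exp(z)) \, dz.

-cos(2) + cos(1)

Let u = exp(z), so du = exp(z) dz. When z = 0, u = 1; when z = log(2), u = 2.
The integral becomes ∫ sin(u) du from 1 to 2, with antiderivative -cos(u).
Back in z: F(z) = -cos(exp(z)).
Then F(log(2)) - F(0) = (-cos(2)) - (-cos(1)) = -cos(2) + cos(1).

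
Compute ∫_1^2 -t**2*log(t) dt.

Integrate by parts once (u = ln t, dv = -t**2 dt).
An antiderivative is F(t) = -t**3*(3*log(t) - 1)/9.
Then F(2) - F(1) = (8/9 - 8*log(2)/3) - (1/9) = 7/9 - 8*log(2)/3.

7/9 - 8*log(2)/3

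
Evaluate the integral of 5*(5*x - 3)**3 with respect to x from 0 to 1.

Let u = 5*x - 3, so du = 5 dx. When x = 0, u = -3; when x = 1, u = 2.
The integral becomes ∫ u**3 du from -3 to 2, with antiderivative u**4/4.
Back in x: F(x) = (5*x - 3)**4/4.
Then F(1) - F(0) = (4) - (81/4) = -65/4.

-65/4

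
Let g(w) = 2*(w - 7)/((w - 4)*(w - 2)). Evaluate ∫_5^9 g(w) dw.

Factor the denominator: w**2 - 6*w + 8 = (w - 2)(w - 4).
Partial fractions: 2*(w - 7)/((w - 4)*(w - 2)) = 5/(w - 2) - 3/(w - 4).
An antiderivative is F(w) = -3*log(w - 4) + 5*log(w - 2).
Then F(9) - F(5) = (-3*log(5) + 5*log(7)) - (5*log(3)) = -5*log(3) - 3*log(5) + 5*log(7).

-5*log(3) - 3*log(5) + 5*log(7)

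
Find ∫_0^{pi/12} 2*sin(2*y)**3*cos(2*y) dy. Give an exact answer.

1/64

Let u = sin(2*y), so du = 2*cos(2*y) dy. When y = 0, u = 0; when y = pi/12, u = 1/2.
The integral becomes ∫ u**3 du from 0 to 1/2, with antiderivative u**4/4.
Back in y: F(y) = sin(2*y)**4/4.
Then F(pi/12) - F(0) = (1/64) - (0) = 1/64.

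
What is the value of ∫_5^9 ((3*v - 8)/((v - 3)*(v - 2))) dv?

log(49/3)

Factor the denominator: v**2 - 5*v + 6 = (v - 2)(v - 3).
Partial fractions: (3*v - 8)/((v - 3)*(v - 2)) = 2/(v - 2) + 1/(v - 3).
An antiderivative is F(v) = log(v - 3) + 2*log(v - 2).
Then F(9) - F(5) = (log(2) + log(3) + 2*log(7)) - (log(18)) = log(49/3).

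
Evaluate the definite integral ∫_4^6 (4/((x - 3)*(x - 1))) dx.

Factor the denominator: x**2 - 4*x + 3 = (x - 1)(x - 3).
Partial fractions: 4/((x - 3)*(x - 1)) = -2/(x - 1) + 2/(x - 3).
An antiderivative is F(x) = 2*log(x - 3) - 2*log(x - 1).
Then F(6) - F(4) = (log(9/25)) - (-log(9)) = log(81/25).

log(81/25)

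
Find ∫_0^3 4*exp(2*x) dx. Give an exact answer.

Let u = 2*x, so du = 2 dx. When x = 0, u = 0; when x = 3, u = 6.
The integral becomes 2·∫ exp(u) du from 0 to 6, with antiderivative 2*exp(u).
Back in x: F(x) = 2*exp(2*x).
Then F(3) - F(0) = (2*exp(6)) - (2) = -2 + 2*exp(6).

-2 + 2*exp(6)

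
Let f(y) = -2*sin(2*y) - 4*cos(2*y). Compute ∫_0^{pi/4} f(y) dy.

-3

An antiderivative is F(y) = -2*sin(2*y) + cos(2*y).
Then F(pi/4) - F(0) = (-2) - (1) = -3.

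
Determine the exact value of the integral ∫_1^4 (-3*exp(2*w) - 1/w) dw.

-3*exp(8)/2 - log(4) + 3*exp(2)/2

An antiderivative is F(w) = -3*exp(2*w)/2 - log(w).
Then F(4) - F(1) = (-3*exp(8)/2 - log(4)) - (-3*exp(2)/2) = -3*exp(8)/2 - log(4) + 3*exp(2)/2.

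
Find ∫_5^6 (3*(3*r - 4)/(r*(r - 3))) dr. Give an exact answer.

Factor the denominator: r**2 - 3*r = r(r - 3).
Partial fractions: 3*(3*r - 4)/(r*(r - 3)) = 4/r + 5/(r - 3).
An antiderivative is F(r) = 4*log(r) + 5*log(r - 3).
Then F(6) - F(5) = (4*log(2) + 9*log(3)) - (5*log(2) + 4*log(5)) = -4*log(5) - log(2) + 9*log(3).

-4*log(5) - log(2) + 9*log(3)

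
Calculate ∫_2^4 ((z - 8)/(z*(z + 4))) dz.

log(16/27)

Factor the denominator: z**2 + 4*z = (z + 4)z.
Partial fractions: (z - 8)/(z*(z + 4)) = 3/(z + 4) - 2/z.
An antiderivative is F(z) = -2*log(z) + 3*log(z + 4).
Then F(4) - F(2) = (log(32)) - (log(54)) = log(16/27).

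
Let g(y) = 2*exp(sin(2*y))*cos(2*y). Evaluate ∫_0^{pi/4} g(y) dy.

-1 + E

Let u = sin(2*y), so du = 2*cos(2*y) dy. When y = 0, u = 0; when y = pi/4, u = 1.
The integral becomes ∫ exp(u) du from 0 to 1, with antiderivative exp(u).
Back in y: F(y) = exp(sin(2*y)).
Then F(pi/4) - F(0) = (E) - (1) = -1 + E.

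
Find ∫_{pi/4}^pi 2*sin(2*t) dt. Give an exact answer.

-1

An antiderivative is F(t) = -cos(2*t).
Then F(pi) - F(pi/4) = (-1) - (0) = -1.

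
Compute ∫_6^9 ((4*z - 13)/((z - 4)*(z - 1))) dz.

-2*log(5) + 8*log(2)

Factor the denominator: z**2 - 5*z + 4 = (z - 1)(z - 4).
Partial fractions: (4*z - 13)/((z - 4)*(z - 1)) = 3/(z - 1) + 1/(z - 4).
An antiderivative is F(z) = log(z - 4) + 3*log(z - 1).
Then F(9) - F(6) = (log(5) + 9*log(2)) - (log(2) + 3*log(5)) = -2*log(5) + 8*log(2).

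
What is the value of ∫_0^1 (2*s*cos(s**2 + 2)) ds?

Let u = s**2 + 2, so du = 2*s ds. When s = 0, u = 2; when s = 1, u = 3.
The integral becomes ∫ cos(u) du from 2 to 3, with antiderivative sin(u).
Back in s: F(s) = sin(s**2 + 2).
Then F(1) - F(0) = (sin(3)) - (sin(2)) = -sin(2) + sin(3).

-sin(2) + sin(3)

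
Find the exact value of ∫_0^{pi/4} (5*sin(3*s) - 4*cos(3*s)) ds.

An antiderivative is F(s) = -4*sin(3*s)/3 - 5*cos(3*s)/3.
Then F(pi/4) - F(0) = (sqrt(2)/6) - (-5/3) = sqrt(2)/6 + 5/3.

sqrt(2)/6 + 5/3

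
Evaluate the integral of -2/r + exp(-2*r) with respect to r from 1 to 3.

An antiderivative is F(r) = -2*log(r) - exp(-2*r)/2.
Then F(3) - F(1) = (-2*log(3) - exp(-6)/2) - (-exp(-2)/2) = (-4*exp(6)*log(3) - 1 + exp(4))*exp(-6)/2.

(-4*exp(6)*log(3) - 1 + exp(4))*exp(-6)/2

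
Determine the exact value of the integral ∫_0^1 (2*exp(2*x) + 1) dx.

An antiderivative is F(x) = exp(2*x) + x.
Then F(1) - F(0) = (1 + exp(2)) - (1) = exp(2).

exp(2)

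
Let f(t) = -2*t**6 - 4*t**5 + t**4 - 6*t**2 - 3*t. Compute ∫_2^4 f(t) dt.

-254246/35

By the power rule, an antiderivative is F(t) = -2*t**7/7 - 2*t**6/3 + t**5/5 - 2*t**3 - 3*t**2/2.
Then F(4) - F(2) = (-772696/105) - (-9958/105) = -254246/35.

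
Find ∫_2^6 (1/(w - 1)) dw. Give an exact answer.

log(5)

An antiderivative is F(w) = log(w - 1).
Then F(6) - F(2) = (log(5)) - (0) = log(5).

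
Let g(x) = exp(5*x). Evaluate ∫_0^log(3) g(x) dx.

242/5

Let u = exp(x), so du = exp(x) dx. When x = 0, u = 1; when x = log(3), u = 3.
The integral becomes ∫ u**4 du from 1 to 3, with antiderivative u**5/5.
Back in x: F(x) = exp(5*x)/5.
Then F(log(3)) - F(0) = (243/5) - (1/5) = 242/5.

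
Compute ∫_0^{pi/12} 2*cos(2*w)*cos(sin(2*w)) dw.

Let u = sin(2*w), so du = 2*cos(2*w) dw. When w = 0, u = 0; when w = pi/12, u = 1/2.
The integral becomes ∫ cos(u) du from 0 to 1/2, with antiderivative sin(u).
Back in w: F(w) = sin(sin(2*w)).
Then F(pi/12) - F(0) = (sin(1/2)) - (0) = sin(1/2).

sin(1/2)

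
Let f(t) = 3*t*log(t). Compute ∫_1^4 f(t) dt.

Integrate by parts once (u = ln t, dv = 3*t dt).
An antiderivative is F(t) = 3*t**2*(2*log(t) - 1)/4.
Then F(4) - F(1) = (-12 + 48*log(2)) - (-3/4) = -45/4 + 48*log(2).

-45/4 + 48*log(2)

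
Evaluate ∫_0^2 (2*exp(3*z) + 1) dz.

4/3 + 2*exp(6)/3

An antiderivative is F(z) = 2*exp(3*z)/3 + z.
Then F(2) - F(0) = (2 + 2*exp(6)/3) - (2/3) = 4/3 + 2*exp(6)/3.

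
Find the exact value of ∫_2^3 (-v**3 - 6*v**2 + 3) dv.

By the power rule, an antiderivative is F(v) = -v**4/4 - 2*v**3 + 3*v.
Then F(3) - F(2) = (-261/4) - (-14) = -205/4.

-205/4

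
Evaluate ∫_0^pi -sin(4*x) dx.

An antiderivative is F(x) = cos(4*x)/4.
Then F(pi) - F(0) = (1/4) - (1/4) = 0.

0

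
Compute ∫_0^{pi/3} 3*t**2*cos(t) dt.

-3*sqrt(3) + sqrt(3)*pi**2/6 + pi

Integrate by parts twice (u = t^2, dv = 3*cos(t) dt).
An antiderivative is F(t) = 3*t**2*sin(t) + 6*t*cos(t) - 6*sin(t).
Then F(pi/3) - F(0) = (-3*sqrt(3) + sqrt(3)*pi**2/6 + pi) - (0) = -3*sqrt(3) + sqrt(3)*pi**2/6 + pi.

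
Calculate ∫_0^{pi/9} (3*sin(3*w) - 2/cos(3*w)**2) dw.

An antiderivative is F(w) = -cos(3*w) - 2*tan(3*w)/3.
Then F(pi/9) - F(0) = (-2*sqrt(3)/3 - 1/2) - (-1) = 1/2 - 2*sqrt(3)/3.

1/2 - 2*sqrt(3)/3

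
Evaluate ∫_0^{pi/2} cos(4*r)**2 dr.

pi/4

Use the identity cos^2(4*r) = (1 + cos(8*r))/2.
An antiderivative is F(r) = r/2 + sin(8*r)/16.
Then F(pi/2) - F(0) = (pi/4) - (0) = pi/4.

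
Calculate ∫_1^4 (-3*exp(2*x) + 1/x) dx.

An antiderivative is F(x) = -3*exp(2*x)/2 + log(x).
Then F(4) - F(1) = (-3*exp(8)/2 + log(4)) - (-3*exp(2)/2) = -3*exp(8)/2 + log(4) + 3*exp(2)/2.

-3*exp(8)/2 + log(4) + 3*exp(2)/2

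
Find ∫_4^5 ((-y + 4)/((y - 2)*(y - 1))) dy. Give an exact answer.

-8*log(2) + 5*log(3)

Factor the denominator: y**2 - 3*y + 2 = (y - 1)(y - 2).
Partial fractions: (-y + 4)/((y - 2)*(y - 1)) = -3/(y - 1) + 2/(y - 2).
An antiderivative is F(y) = 2*log(y - 2) - 3*log(y - 1).
Then F(5) - F(4) = (log(9/64)) - (log(4/27)) = -8*log(2) + 5*log(3).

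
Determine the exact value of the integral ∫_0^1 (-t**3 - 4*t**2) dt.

-19/12

By the power rule, an antiderivative is F(t) = -t**4/4 - 4*t**3/3.
Then F(1) - F(0) = (-19/12) - (0) = -19/12.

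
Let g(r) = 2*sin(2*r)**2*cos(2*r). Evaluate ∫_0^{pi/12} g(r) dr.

1/24

Let u = sin(2*r), so du = 2*cos(2*r) dr. When r = 0, u = 0; when r = pi/12, u = 1/2.
The integral becomes ∫ u**2 du from 0 to 1/2, with antiderivative u**3/3.
Back in r: F(r) = sin(2*r)**3/3.
Then F(pi/12) - F(0) = (1/24) - (0) = 1/24.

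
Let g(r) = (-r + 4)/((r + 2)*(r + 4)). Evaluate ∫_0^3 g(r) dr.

-4*log(7) + 5*log(2) + 3*log(5)

Factor the denominator: r**2 + 6*r + 8 = (r + 4)(r + 2).
Partial fractions: (-r + 4)/((r + 2)*(r + 4)) = -4/(r + 4) + 3/(r + 2).
An antiderivative is F(r) = 3*log(r + 2) - 4*log(r + 4).
Then F(3) - F(0) = (-4*log(7) + 3*log(5)) - (-log(32)) = -4*log(7) + 5*log(2) + 3*log(5).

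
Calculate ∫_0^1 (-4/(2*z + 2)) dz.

-log(4)

An antiderivative is F(z) = -2*log(2*z + 2).
Then F(1) - F(0) = (-log(16)) - (-log(4)) = -log(4).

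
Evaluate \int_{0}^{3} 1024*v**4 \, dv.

248832/5

Let u = 4*v, so du = 4 dv. When v = 0, u = 0; when v = 3, u = 12.
The integral becomes ∫ u**4 du from 0 to 12, with antiderivative u**5/5.
Back in v: F(v) = 1024*v**5/5.
Then F(3) - F(0) = (248832/5) - (0) = 248832/5.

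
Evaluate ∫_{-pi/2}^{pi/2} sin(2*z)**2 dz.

pi/2

Use the identity sin^2(2*z) = (1 - cos(4*z))/2.
An antiderivative is F(z) = z/2 - sin(4*z)/8.
Then F(pi/2) - F(-pi/2) = (pi/4) - (-pi/4) = pi/2.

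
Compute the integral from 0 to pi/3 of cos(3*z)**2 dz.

pi/6

Use the identity cos^2(3*z) = (1 + cos(6*z))/2.
An antiderivative is F(z) = z/2 + sin(6*z)/12.
Then F(pi/3) - F(0) = (pi/6) - (0) = pi/6.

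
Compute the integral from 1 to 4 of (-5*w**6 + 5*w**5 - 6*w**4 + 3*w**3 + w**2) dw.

-1302699/140

By the power rule, an antiderivative is F(w) = -5*w**7/7 + 5*w**6/6 - 6*w**5/5 + 3*w**4/4 + w**3/3.
Then F(4) - F(1) = (-977024/105) - (1/420) = -1302699/140.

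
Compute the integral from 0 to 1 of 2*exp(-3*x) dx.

An antiderivative is F(x) = -2*exp(-3*x)/3.
Then F(1) - F(0) = (-2*exp(-3)/3) - (-2/3) = 2/3 - 2*exp(-3)/3.

2/3 - 2*exp(-3)/3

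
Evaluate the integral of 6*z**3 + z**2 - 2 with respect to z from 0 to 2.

By the power rule, an antiderivative is F(z) = 3*z**4/2 + z**3/3 - 2*z.
Then F(2) - F(0) = (68/3) - (0) = 68/3.

68/3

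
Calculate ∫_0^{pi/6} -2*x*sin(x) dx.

-1 + sqrt(3)*pi/6

Integrate by parts once (u = x, dv = -2*sin(x) dx).
An antiderivative is F(x) = 2*x*cos(x) - 2*sin(x).
Then F(pi/6) - F(0) = (-1 + sqrt(3)*pi/6) - (0) = -1 + sqrt(3)*pi/6.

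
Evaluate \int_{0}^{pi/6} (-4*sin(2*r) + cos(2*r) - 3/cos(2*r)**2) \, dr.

An antiderivative is F(r) = sin(2*r)/2 + 2*cos(2*r) - 3*tan(2*r)/2.
Then F(pi/6) - F(0) = (1 - 5*sqrt(3)/4) - (2) = -5*sqrt(3)/4 - 1.

-5*sqrt(3)/4 - 1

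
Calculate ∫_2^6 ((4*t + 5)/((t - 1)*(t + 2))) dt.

log(2) + 3*log(5)

Factor the denominator: t**2 + t - 2 = (t + 2)(t - 1).
Partial fractions: (4*t + 5)/((t - 1)*(t + 2)) = 1/(t + 2) + 3/(t - 1).
An antiderivative is F(t) = 3*log(t - 1) + log(t + 2).
Then F(6) - F(2) = (3*log(2) + 3*log(5)) - (log(4)) = log(2) + 3*log(5).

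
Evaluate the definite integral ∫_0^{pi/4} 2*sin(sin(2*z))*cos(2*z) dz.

Let u = sin(2*z), so du = 2*cos(2*z) dz. When z = 0, u = 0; when z = pi/4, u = 1.
The integral becomes ∫ sin(u) du from 0 to 1, with antiderivative -cos(u).
Back in z: F(z) = -cos(sin(2*z)).
Then F(pi/4) - F(0) = (-cos(1)) - (-1) = 1 - cos(1).

1 - cos(1)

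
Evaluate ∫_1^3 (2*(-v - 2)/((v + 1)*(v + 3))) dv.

-log(3)

Factor the denominator: v**2 + 4*v + 3 = (v + 3)(v + 1).
Partial fractions: 2*(-v - 2)/((v + 1)*(v + 3)) = -1/(v + 3) - 1/(v + 1).
An antiderivative is F(v) = -log(v + 1) - log(v + 3).
Then F(3) - F(1) = (-log(24)) - (-log(8)) = -log(3).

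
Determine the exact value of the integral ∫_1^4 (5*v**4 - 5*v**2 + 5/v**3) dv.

29451/32

By the power rule, an antiderivative is F(v) = v**5 - 5*v**3/3 - 5/(2*v**2).
Then F(4) - F(1) = (88049/96) - (-19/6) = 29451/32.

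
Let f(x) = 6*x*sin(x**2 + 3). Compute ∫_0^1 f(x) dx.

3*cos(3) - 3*cos(4)

Let u = x**2 + 3, so du = 2*x dx. When x = 0, u = 3; when x = 1, u = 4.
The integral becomes 3·∫ sin(u) du from 3 to 4, with antiderivative -3*cos(u).
Back in x: F(x) = -3*cos(x**2 + 3).
Then F(1) - F(0) = (-3*cos(4)) - (-3*cos(3)) = 3*cos(3) - 3*cos(4).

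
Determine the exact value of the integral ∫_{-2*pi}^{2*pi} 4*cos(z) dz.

0

An antiderivative is F(z) = 4*sin(z).
Then F(2*pi) - F(-2*pi) = (0) - (0) = 0.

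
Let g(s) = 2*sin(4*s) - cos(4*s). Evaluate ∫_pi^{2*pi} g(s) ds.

0

An antiderivative is F(s) = -sin(4*s)/4 - cos(4*s)/2.
Then F(2*pi) - F(pi) = (-1/2) - (-1/2) = 0.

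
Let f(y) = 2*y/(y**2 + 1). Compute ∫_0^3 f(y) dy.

Let u = y**2 + 1, so du = 2*y dy. When y = 0, u = 1; when y = 3, u = 10.
The integral becomes ∫ 1/u du from 1 to 10, with antiderivative log(u).
Back in y: F(y) = log(y**2 + 1).
Then F(3) - F(0) = (log(10)) - (0) = log(10).

log(10)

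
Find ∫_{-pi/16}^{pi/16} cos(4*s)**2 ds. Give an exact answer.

1/8 + pi/16

Use the identity cos^2(4*s) = (1 + cos(8*s))/2.
An antiderivative is F(s) = s/2 + sin(8*s)/16.
Then F(pi/16) - F(-pi/16) = (1/16 + pi/32) - (-pi/32 - 1/16) = 1/8 + pi/16.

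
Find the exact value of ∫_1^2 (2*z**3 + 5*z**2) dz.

By the power rule, an antiderivative is F(z) = z**4/2 + 5*z**3/3.
Then F(2) - F(1) = (64/3) - (13/6) = 115/6.

115/6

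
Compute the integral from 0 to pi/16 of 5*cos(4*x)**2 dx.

5/16 + 5*pi/32

Use the identity cos^2(4*x) = (1 + cos(8*x))/2.
An antiderivative is F(x) = 5*x/2 + 5*sin(8*x)/16.
Then F(pi/16) - F(0) = (5/16 + 5*pi/32) - (0) = 5/16 + 5*pi/32.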